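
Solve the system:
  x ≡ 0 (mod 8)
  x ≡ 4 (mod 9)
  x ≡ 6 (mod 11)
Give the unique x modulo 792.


Moduli 8, 9, 11 are pairwise coprime; by CRT there is a unique solution modulo M = 8 · 9 · 11 = 792.
Solve pairwise, accumulating the modulus:
  Start with x ≡ 0 (mod 8).
  Combine with x ≡ 4 (mod 9): since gcd(8, 9) = 1, we get a unique residue mod 72.
    Write x = 0 + 8·t and substitute into x ≡ 4 (mod 9): 8·t ≡ 4 − 0 = 4 (mod 9).
    The inverse of 8 mod 9 is 8 (since 8·8 = 64 = 7·9 + 1), so t ≡ 8·4 = 32 ≡ 5 (mod 9).
    Then x = 0 + 8·5 = 40, valid modulo lcm(8, 9) = 72: x ≡ 40 (mod 72).
  Combine with x ≡ 6 (mod 11): since gcd(72, 11) = 1, we get a unique residue mod 792.
    Write x = 40 + 72·t and substitute into x ≡ 6 (mod 11): 72·t ≡ 6 − 40 = -34 (mod 11).
    Reduce coefficients mod 11: 6·t ≡ 10 (mod 11).
    The inverse of 6 mod 11 is 2 (since 6·2 = 12 = 1·11 + 1), so t ≡ 2·10 = 20 ≡ 9 (mod 11).
    Then x = 40 + 72·9 = 688, valid modulo lcm(72, 11) = 792: x ≡ 688 (mod 792).
Verify: 688 mod 8 = 0 ✓, 688 mod 9 = 4 ✓, 688 mod 11 = 6 ✓.

x ≡ 688 (mod 792).


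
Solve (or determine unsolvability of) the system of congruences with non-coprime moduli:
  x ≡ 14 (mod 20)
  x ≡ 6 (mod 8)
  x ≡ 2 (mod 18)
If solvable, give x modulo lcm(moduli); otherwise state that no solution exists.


Moduli 20, 8, 18 are not pairwise coprime, so CRT works modulo lcm(m_i) when all pairwise compatibility conditions hold.
Pairwise compatibility: gcd(m_i, m_j) must divide a_i - a_j for every pair.
Merge one congruence at a time:
  Start: x ≡ 14 (mod 20).
  Combine with x ≡ 6 (mod 8): gcd(20, 8) = 4; 6 - 14 = -8, which IS divisible by 4, so compatible.
    Write x = 14 + 20·t and substitute into x ≡ 6 (mod 8): 20·t ≡ 6 − 14 = -8 (mod 8).
    Divide the congruence (and modulus) by g = 4: 5·t ≡ -2 (mod 2).
    Reduce coefficients mod 2: 1·t ≡ 0 (mod 2).
    So t ≡ 0 (mod 2).
    Then x = 14 + 20·0 = 14, valid modulo lcm(20, 8) = 40: x ≡ 14 (mod 40).
  Combine with x ≡ 2 (mod 18): gcd(40, 18) = 2; 2 - 14 = -12, which IS divisible by 2, so compatible.
    Write x = 14 + 40·t and substitute into x ≡ 2 (mod 18): 40·t ≡ 2 − 14 = -12 (mod 18).
    Divide the congruence (and modulus) by g = 2: 20·t ≡ -6 (mod 9).
    Reduce coefficients mod 9: 2·t ≡ 3 (mod 9).
    The inverse of 2 mod 9 is 5 (since 2·5 = 10 = 1·9 + 1), so t ≡ 5·3 = 15 ≡ 6 (mod 9).
    Then x = 14 + 40·6 = 254, valid modulo lcm(40, 18) = 360: x ≡ 254 (mod 360).
Verify: 254 mod 20 = 14, 254 mod 8 = 6, 254 mod 18 = 2.

x ≡ 254 (mod 360).


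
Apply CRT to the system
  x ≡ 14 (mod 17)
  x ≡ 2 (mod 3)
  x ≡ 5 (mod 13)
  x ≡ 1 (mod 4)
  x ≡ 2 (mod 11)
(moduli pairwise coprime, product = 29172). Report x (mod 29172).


Product of moduli M = 17 · 3 · 13 · 4 · 11 = 29172.
Merge one congruence at a time:
  Start: x ≡ 14 (mod 17).
  Combine with x ≡ 2 (mod 3); new modulus lcm = 51.
    Write x = 14 + 17·t and substitute into x ≡ 2 (mod 3): 17·t ≡ 2 − 14 = -12 (mod 3).
    Reduce coefficients mod 3: 2·t ≡ 0 (mod 3).
    The inverse of 2 mod 3 is 2 (since 2·2 = 4 = 1·3 + 1), so t ≡ 2·0 = 0 ≡ 0 (mod 3).
    Then x = 14 + 17·0 = 14, valid modulo lcm(17, 3) = 51: x ≡ 14 (mod 51).
  Combine with x ≡ 5 (mod 13); new modulus lcm = 663.
    Write x = 14 + 51·t and substitute into x ≡ 5 (mod 13): 51·t ≡ 5 − 14 = -9 (mod 13).
    Reduce coefficients mod 13: 12·t ≡ 4 (mod 13).
    The inverse of 12 mod 13 is 12 (since 12·12 = 144 = 11·13 + 1), so t ≡ 12·4 = 48 ≡ 9 (mod 13).
    Then x = 14 + 51·9 = 473, valid modulo lcm(51, 13) = 663: x ≡ 473 (mod 663).
  Combine with x ≡ 1 (mod 4); new modulus lcm = 2652.
    Write x = 473 + 663·t and substitute into x ≡ 1 (mod 4): 663·t ≡ 1 − 473 = -472 (mod 4).
    Reduce coefficients mod 4: 3·t ≡ 0 (mod 4).
    The inverse of 3 mod 4 is 3 (since 3·3 = 9 = 2·4 + 1), so t ≡ 3·0 = 0 ≡ 0 (mod 4).
    Then x = 473 + 663·0 = 473, valid modulo lcm(663, 4) = 2652: x ≡ 473 (mod 2652).
  Combine with x ≡ 2 (mod 11); new modulus lcm = 29172.
    Write x = 473 + 2652·t and substitute into x ≡ 2 (mod 11): 2652·t ≡ 2 − 473 = -471 (mod 11).
    Reduce coefficients mod 11: 1·t ≡ 2 (mod 11).
    So t ≡ 2 (mod 11).
    Then x = 473 + 2652·2 = 5777, valid modulo lcm(2652, 11) = 29172: x ≡ 5777 (mod 29172).
Verify against each original: 5777 mod 17 = 14, 5777 mod 3 = 2, 5777 mod 13 = 5, 5777 mod 4 = 1, 5777 mod 11 = 2.

x ≡ 5777 (mod 29172).


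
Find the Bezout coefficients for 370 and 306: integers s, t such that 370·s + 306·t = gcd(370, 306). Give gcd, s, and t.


Euclidean algorithm on (370, 306) — divide until remainder is 0:
  370 = 1 · 306 + 64
  306 = 4 · 64 + 50
  64 = 1 · 50 + 14
  50 = 3 · 14 + 8
  14 = 1 · 8 + 6
  8 = 1 · 6 + 2
  6 = 3 · 2 + 0
gcd(370, 306) = 2.
Track Bezout coefficients alongside the remainders: start with r₀ = 370 = a·1 + b·0 (s = 1, t = 0) and r₁ = 306 = a·0 + b·1 (s = 0, t = 1); each new remainder r_{k+1} = r_{k-1} − q_k·r_k inherits s_{k+1} = s_{k-1} − q_k·s_k, t_{k+1} = t_{k-1} − q_k·t_k, so r_k = a·s_k + b·t_k at every step:
  q = 1: r = 64, s = 1 − 1·0 = 1, t = 0 − 1·1 = -1  (check: 370·1 + 306·(-1) = 64)
  q = 4: r = 50, s = 0 − 4·1 = -4, t = 1 − 4·(-1) = 5  (check: 370·(-4) + 306·5 = 50)
  q = 1: r = 14, s = 1 − 1·(-4) = 5, t = -1 − 1·5 = -6  (check: 370·5 + 306·(-6) = 14)
  q = 3: r = 8, s = -4 − 3·5 = -19, t = 5 − 3·(-6) = 23  (check: 370·(-19) + 306·23 = 8)
  q = 1: r = 6, s = 5 − 1·(-19) = 24, t = -6 − 1·23 = -29  (check: 370·24 + 306·(-29) = 6)
  q = 1: r = 2, s = -19 − 1·24 = -43, t = 23 − 1·(-29) = 52  (check: 370·(-43) + 306·52 = 2)
The row with r = 2 (the gcd) gives the Bezout coefficients s = -43, t = 52.
Result: 370 · (-43) + 306 · (52) = 2.

gcd(370, 306) = 2; s = -43, t = 52 (check: 370·(-43) + 306·52 = 2).


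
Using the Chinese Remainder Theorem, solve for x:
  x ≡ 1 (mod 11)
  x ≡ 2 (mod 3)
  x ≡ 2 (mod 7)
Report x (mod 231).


Moduli 11, 3, 7 are pairwise coprime; by CRT there is a unique solution modulo M = 11 · 3 · 7 = 231.
Solve pairwise, accumulating the modulus:
  Start with x ≡ 1 (mod 11).
  Combine with x ≡ 2 (mod 3): since gcd(11, 3) = 1, we get a unique residue mod 33.
    Write x = 1 + 11·t and substitute into x ≡ 2 (mod 3): 11·t ≡ 2 − 1 = 1 (mod 3).
    Reduce coefficients mod 3: 2·t ≡ 1 (mod 3).
    The inverse of 2 mod 3 is 2 (since 2·2 = 4 = 1·3 + 1), so t ≡ 2·1 = 2 ≡ 2 (mod 3).
    Then x = 1 + 11·2 = 23, valid modulo lcm(11, 3) = 33: x ≡ 23 (mod 33).
  Combine with x ≡ 2 (mod 7): since gcd(33, 7) = 1, we get a unique residue mod 231.
    Write x = 23 + 33·t and substitute into x ≡ 2 (mod 7): 33·t ≡ 2 − 23 = -21 (mod 7).
    Reduce coefficients mod 7: 5·t ≡ 0 (mod 7).
    The inverse of 5 mod 7 is 3 (since 5·3 = 15 = 2·7 + 1), so t ≡ 3·0 = 0 ≡ 0 (mod 7).
    Then x = 23 + 33·0 = 23, valid modulo lcm(33, 7) = 231: x ≡ 23 (mod 231).
Verify: 23 mod 11 = 1 ✓, 23 mod 3 = 2 ✓, 23 mod 7 = 2 ✓.

x ≡ 23 (mod 231).


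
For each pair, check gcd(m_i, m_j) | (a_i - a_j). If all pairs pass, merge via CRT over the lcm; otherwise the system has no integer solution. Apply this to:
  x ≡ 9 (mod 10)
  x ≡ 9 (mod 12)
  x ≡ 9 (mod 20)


Moduli 10, 12, 20 are not pairwise coprime, so CRT works modulo lcm(m_i) when all pairwise compatibility conditions hold.
Pairwise compatibility: gcd(m_i, m_j) must divide a_i - a_j for every pair.
Merge one congruence at a time:
  Start: x ≡ 9 (mod 10).
  Combine with x ≡ 9 (mod 12): gcd(10, 12) = 2; 9 - 9 = 0, which IS divisible by 2, so compatible.
    Write x = 9 + 10·t and substitute into x ≡ 9 (mod 12): 10·t ≡ 9 − 9 = 0 (mod 12).
    Divide the congruence (and modulus) by g = 2: 5·t ≡ 0 (mod 6).
    The inverse of 5 mod 6 is 5 (since 5·5 = 25 = 4·6 + 1), so t ≡ 5·0 = 0 ≡ 0 (mod 6).
    Then x = 9 + 10·0 = 9, valid modulo lcm(10, 12) = 60: x ≡ 9 (mod 60).
  Combine with x ≡ 9 (mod 20): gcd(60, 20) = 20; 9 - 9 = 0, which IS divisible by 20, so compatible.
    Write x = 9 + 60·t and substitute into x ≡ 9 (mod 20): 60·t ≡ 9 − 9 = 0 (mod 20).
    Divide the congruence (and modulus) by g = 20: 3·t ≡ 0 (mod 1).
    Modulo 1 every t works; take t = 0.
    Then x = 9 + 60·0 = 9, valid modulo lcm(60, 20) = 60: x ≡ 9 (mod 60).
Verify: 9 mod 10 = 9, 9 mod 12 = 9, 9 mod 20 = 9.

x ≡ 9 (mod 60).


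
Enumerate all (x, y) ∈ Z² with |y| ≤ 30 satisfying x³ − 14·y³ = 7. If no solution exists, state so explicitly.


The equation is x³ - 14y³ = 7. For fixed y, x³ = 14·y³ + 7, so a solution requires the RHS to be a perfect cube.
Strategy: iterate y from -30 to 30, compute RHS = 14·y³ + 7, and check whether it is a (positive or negative) perfect cube.
Check small values of y:
  y = 0: RHS = 7 is not a perfect cube.
  y = 1: RHS = 21 is not a perfect cube.
  y = -1: RHS = -7 is not a perfect cube.
  y = 2: RHS = 119 is not a perfect cube.
  y = -2: RHS = -105 is not a perfect cube.
  y = 3: RHS = 385 is not a perfect cube.
  y = -3: RHS = -371 is not a perfect cube.
Continuing the search up to |y| = 30 finds no solutions either.
No (x, y) in the scanned range satisfies the equation.

No integer solutions with |y| ≤ 30.


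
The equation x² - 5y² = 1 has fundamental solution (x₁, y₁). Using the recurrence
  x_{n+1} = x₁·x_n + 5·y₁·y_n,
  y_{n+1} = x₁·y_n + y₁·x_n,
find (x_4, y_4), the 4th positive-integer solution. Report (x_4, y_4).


Step 1: Find the fundamental solution (x₁, y₁) of x² - 5y² = 1.
  Expand √5 as a continued fraction. a₀ = ⌊√5⌋ = 2; iterate m_{k+1} = d_k·a_k − m_k, d_{k+1} = (5 − m_{k+1}²)/d_k, a_{k+1} = ⌊(a₀ + m_{k+1})/d_{k+1}⌋ (starting m₀ = 0, d₀ = 1), with convergents p_k = a_k·p_{k-1} + p_{k-2}, q_k = a_k·q_{k-1} + q_{k-2} (p₋₁ = 1, q₋₁ = 0):
  k = 0: a₀ = 2; p₀/q₀ = 2/1; p₀² − 5·q₀² = 4 − 5 = -1.
  k = 1: m = 2, d = 1, a = ⌊(2 + 2)/1⌋ = 4; p/q = (4·2 + 1)/(4·1 + 0) = 9/4; p² − 5·q² = 81 − 80 = 1.
  The first convergent with p² − 5·q² = 1 gives the fundamental solution (x₁, y₁) = (9, 4).
Step 2: Apply the recurrence (x_{n+1}, y_{n+1}) = (x₁x_n + 5y₁y_n, x₁y_n + y₁x_n) repeatedly.
  From (x_1, y_1) = (9, 4): x_2 = 9·9 + 5·4·4 = 161; y_2 = 9·4 + 4·9 = 72.
  From (x_2, y_2) = (161, 72): x_3 = 9·161 + 5·4·72 = 2889; y_3 = 9·72 + 4·161 = 1292.
  From (x_3, y_3) = (2889, 1292): x_4 = 9·2889 + 5·4·1292 = 51841; y_4 = 9·1292 + 4·2889 = 23184.
Step 3: Verify x_4² - 5·y_4² = 2687489281 - 2687489280 = 1 (should be 1). ✓

(x_1, y_1) = (9, 4); (x_4, y_4) = (51841, 23184).


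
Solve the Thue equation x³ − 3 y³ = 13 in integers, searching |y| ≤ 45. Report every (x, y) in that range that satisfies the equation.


The equation is x³ - 3y³ = 13. For fixed y, x³ = 3·y³ + 13, so a solution requires the RHS to be a perfect cube.
Strategy: iterate y from -45 to 45, compute RHS = 3·y³ + 13, and check whether it is a (positive or negative) perfect cube.
Check small values of y:
  y = 0: RHS = 13 is not a perfect cube.
  y = 1: RHS = 16 is not a perfect cube.
  y = -1: RHS = 10 is not a perfect cube.
  y = 2: RHS = 37 is not a perfect cube.
  y = -2: RHS = -11 is not a perfect cube.
  y = 3: RHS = 94 is not a perfect cube.
  y = -3: RHS = -68 is not a perfect cube.
Continuing the search up to |y| = 45 finds no solutions either.
No (x, y) in the scanned range satisfies the equation.

No integer solutions with |y| ≤ 45.


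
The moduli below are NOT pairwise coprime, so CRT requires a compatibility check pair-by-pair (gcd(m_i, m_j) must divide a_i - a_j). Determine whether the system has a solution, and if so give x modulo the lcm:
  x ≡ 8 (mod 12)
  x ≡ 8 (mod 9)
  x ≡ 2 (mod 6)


Moduli 12, 9, 6 are not pairwise coprime, so CRT works modulo lcm(m_i) when all pairwise compatibility conditions hold.
Pairwise compatibility: gcd(m_i, m_j) must divide a_i - a_j for every pair.
Merge one congruence at a time:
  Start: x ≡ 8 (mod 12).
  Combine with x ≡ 8 (mod 9): gcd(12, 9) = 3; 8 - 8 = 0, which IS divisible by 3, so compatible.
    Write x = 8 + 12·t and substitute into x ≡ 8 (mod 9): 12·t ≡ 8 − 8 = 0 (mod 9).
    Divide the congruence (and modulus) by g = 3: 4·t ≡ 0 (mod 3).
    Reduce coefficients mod 3: 1·t ≡ 0 (mod 3).
    So t ≡ 0 (mod 3).
    Then x = 8 + 12·0 = 8, valid modulo lcm(12, 9) = 36: x ≡ 8 (mod 36).
  Combine with x ≡ 2 (mod 6): gcd(36, 6) = 6; 2 - 8 = -6, which IS divisible by 6, so compatible.
    Write x = 8 + 36·t and substitute into x ≡ 2 (mod 6): 36·t ≡ 2 − 8 = -6 (mod 6).
    Divide the congruence (and modulus) by g = 6: 6·t ≡ -1 (mod 1).
    Modulo 1 every t works; take t = 0.
    Then x = 8 + 36·0 = 8, valid modulo lcm(36, 6) = 36: x ≡ 8 (mod 36).
Verify: 8 mod 12 = 8, 8 mod 9 = 8, 8 mod 6 = 2.

x ≡ 8 (mod 36).


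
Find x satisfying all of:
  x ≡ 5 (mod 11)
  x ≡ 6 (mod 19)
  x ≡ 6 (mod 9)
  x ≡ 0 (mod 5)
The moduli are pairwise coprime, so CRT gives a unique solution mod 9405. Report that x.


Product of moduli M = 11 · 19 · 9 · 5 = 9405.
Merge one congruence at a time:
  Start: x ≡ 5 (mod 11).
  Combine with x ≡ 6 (mod 19); new modulus lcm = 209.
    Write x = 5 + 11·t and substitute into x ≡ 6 (mod 19): 11·t ≡ 6 − 5 = 1 (mod 19).
    The inverse of 11 mod 19 is 7 (since 11·7 = 77 = 4·19 + 1), so t ≡ 7·1 = 7 ≡ 7 (mod 19).
    Then x = 5 + 11·7 = 82, valid modulo lcm(11, 19) = 209: x ≡ 82 (mod 209).
  Combine with x ≡ 6 (mod 9); new modulus lcm = 1881.
    Write x = 82 + 209·t and substitute into x ≡ 6 (mod 9): 209·t ≡ 6 − 82 = -76 (mod 9).
    Reduce coefficients mod 9: 2·t ≡ 5 (mod 9).
    The inverse of 2 mod 9 is 5 (since 2·5 = 10 = 1·9 + 1), so t ≡ 5·5 = 25 ≡ 7 (mod 9).
    Then x = 82 + 209·7 = 1545, valid modulo lcm(209, 9) = 1881: x ≡ 1545 (mod 1881).
  Combine with x ≡ 0 (mod 5); new modulus lcm = 9405.
    Write x = 1545 + 1881·t and substitute into x ≡ 0 (mod 5): 1881·t ≡ 0 − 1545 = -1545 (mod 5).
    Reduce coefficients mod 5: 1·t ≡ 0 (mod 5).
    So t ≡ 0 (mod 5).
    Then x = 1545 + 1881·0 = 1545, valid modulo lcm(1881, 5) = 9405: x ≡ 1545 (mod 9405).
Verify against each original: 1545 mod 11 = 5, 1545 mod 19 = 6, 1545 mod 9 = 6, 1545 mod 5 = 0.

x ≡ 1545 (mod 9405).


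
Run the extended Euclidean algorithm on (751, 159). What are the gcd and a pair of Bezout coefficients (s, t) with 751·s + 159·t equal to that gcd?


Euclidean algorithm on (751, 159) — divide until remainder is 0:
  751 = 4 · 159 + 115
  159 = 1 · 115 + 44
  115 = 2 · 44 + 27
  44 = 1 · 27 + 17
  27 = 1 · 17 + 10
  17 = 1 · 10 + 7
  10 = 1 · 7 + 3
  7 = 2 · 3 + 1
  3 = 3 · 1 + 0
gcd(751, 159) = 1.
Track Bezout coefficients alongside the remainders: start with r₀ = 751 = a·1 + b·0 (s = 1, t = 0) and r₁ = 159 = a·0 + b·1 (s = 0, t = 1); each new remainder r_{k+1} = r_{k-1} − q_k·r_k inherits s_{k+1} = s_{k-1} − q_k·s_k, t_{k+1} = t_{k-1} − q_k·t_k, so r_k = a·s_k + b·t_k at every step:
  q = 4: r = 115, s = 1 − 4·0 = 1, t = 0 − 4·1 = -4  (check: 751·1 + 159·(-4) = 115)
  q = 1: r = 44, s = 0 − 1·1 = -1, t = 1 − 1·(-4) = 5  (check: 751·(-1) + 159·5 = 44)
  q = 2: r = 27, s = 1 − 2·(-1) = 3, t = -4 − 2·5 = -14  (check: 751·3 + 159·(-14) = 27)
  q = 1: r = 17, s = -1 − 1·3 = -4, t = 5 − 1·(-14) = 19  (check: 751·(-4) + 159·19 = 17)
  q = 1: r = 10, s = 3 − 1·(-4) = 7, t = -14 − 1·19 = -33  (check: 751·7 + 159·(-33) = 10)
  q = 1: r = 7, s = -4 − 1·7 = -11, t = 19 − 1·(-33) = 52  (check: 751·(-11) + 159·52 = 7)
  q = 1: r = 3, s = 7 − 1·(-11) = 18, t = -33 − 1·52 = -85  (check: 751·18 + 159·(-85) = 3)
  q = 2: r = 1, s = -11 − 2·18 = -47, t = 52 − 2·(-85) = 222  (check: 751·(-47) + 159·222 = 1)
The row with r = 1 (the gcd) gives the Bezout coefficients s = -47, t = 222.
Result: 751 · (-47) + 159 · (222) = 1.

gcd(751, 159) = 1; s = -47, t = 222 (check: 751·(-47) + 159·222 = 1).


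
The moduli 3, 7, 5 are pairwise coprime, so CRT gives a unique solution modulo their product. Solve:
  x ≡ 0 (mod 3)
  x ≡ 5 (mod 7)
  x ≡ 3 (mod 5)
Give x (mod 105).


Moduli 3, 7, 5 are pairwise coprime; by CRT there is a unique solution modulo M = 3 · 7 · 5 = 105.
Solve pairwise, accumulating the modulus:
  Start with x ≡ 0 (mod 3).
  Combine with x ≡ 5 (mod 7): since gcd(3, 7) = 1, we get a unique residue mod 21.
    Write x = 0 + 3·t and substitute into x ≡ 5 (mod 7): 3·t ≡ 5 − 0 = 5 (mod 7).
    The inverse of 3 mod 7 is 5 (since 3·5 = 15 = 2·7 + 1), so t ≡ 5·5 = 25 ≡ 4 (mod 7).
    Then x = 0 + 3·4 = 12, valid modulo lcm(3, 7) = 21: x ≡ 12 (mod 21).
  Combine with x ≡ 3 (mod 5): since gcd(21, 5) = 1, we get a unique residue mod 105.
    Write x = 12 + 21·t and substitute into x ≡ 3 (mod 5): 21·t ≡ 3 − 12 = -9 (mod 5).
    Reduce coefficients mod 5: 1·t ≡ 1 (mod 5).
    So t ≡ 1 (mod 5).
    Then x = 12 + 21·1 = 33, valid modulo lcm(21, 5) = 105: x ≡ 33 (mod 105).
Verify: 33 mod 3 = 0 ✓, 33 mod 7 = 5 ✓, 33 mod 5 = 3 ✓.

x ≡ 33 (mod 105).


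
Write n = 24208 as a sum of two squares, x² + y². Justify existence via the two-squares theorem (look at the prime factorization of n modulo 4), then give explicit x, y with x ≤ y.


Step 1: Factor n = 24208 = 2^4 · 17 · 89.
Step 2: Check the mod-4 condition on each prime factor: 2 = 2 (special); 17 ≡ 1 (mod 4), exponent 1; 89 ≡ 1 (mod 4), exponent 1.
All primes ≡ 3 (mod 4) appear to even exponent (or don't appear), so by the two-squares theorem n IS expressible as a sum of two squares.
Step 3: Build a representation. Group n = k² · m with k = 4 and m = 17 · 89 = 1513 (a product of primes ≡ 1 (mod 4)); a representation of m scales to one of n via (k·x)² + (k·y)² = k²(x² + y²). Each prime p ≡ 1 (mod 4) is itself a sum of two squares; find a² by testing p − a² for a perfect square:
  17: 17 − 1² = 16 = 4² ⇒ 17 = 1² + 4².
  89: 89 − 1² = 88, 89 − 2² = 85, 89 − 3² = 80, 89 − 4² = 73, 89 − 5² = 64 = 8² ⇒ 89 = 5² + 8².
  Combine using the Brahmagupta–Fibonacci identity (a² + b²)(c² + d²) = (ac − bd)² + (ad + bc)² = (ac + bd)² + (ad − bc)²:
  17 · 89 = 1513: from (1² + 4²)(5² + 8²), take (1·5 − 4·8, 1·8 + 4·5) = (5 − 32, 8 + 20) = (-27, 28); dropping signs (only squares matter) gives (27, 28); check 27² + 28² = 729 + 784 = 1513 ✓.
  Scale by k = 4: (4·27, 4·28) = (108, 112).
Step 4: Order so x ≤ y and verify: 108² + 112² = 11664 + 12544 = 24208 = n. ✓

n = 24208 = 108² + 112² (one valid representation with x ≤ y).


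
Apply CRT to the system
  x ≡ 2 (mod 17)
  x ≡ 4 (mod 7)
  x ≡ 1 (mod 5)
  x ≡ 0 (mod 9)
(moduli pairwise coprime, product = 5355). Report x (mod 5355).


Product of moduli M = 17 · 7 · 5 · 9 = 5355.
Merge one congruence at a time:
  Start: x ≡ 2 (mod 17).
  Combine with x ≡ 4 (mod 7); new modulus lcm = 119.
    Write x = 2 + 17·t and substitute into x ≡ 4 (mod 7): 17·t ≡ 4 − 2 = 2 (mod 7).
    Reduce coefficients mod 7: 3·t ≡ 2 (mod 7).
    The inverse of 3 mod 7 is 5 (since 3·5 = 15 = 2·7 + 1), so t ≡ 5·2 = 10 ≡ 3 (mod 7).
    Then x = 2 + 17·3 = 53, valid modulo lcm(17, 7) = 119: x ≡ 53 (mod 119).
  Combine with x ≡ 1 (mod 5); new modulus lcm = 595.
    Write x = 53 + 119·t and substitute into x ≡ 1 (mod 5): 119·t ≡ 1 − 53 = -52 (mod 5).
    Reduce coefficients mod 5: 4·t ≡ 3 (mod 5).
    The inverse of 4 mod 5 is 4 (since 4·4 = 16 = 3·5 + 1), so t ≡ 4·3 = 12 ≡ 2 (mod 5).
    Then x = 53 + 119·2 = 291, valid modulo lcm(119, 5) = 595: x ≡ 291 (mod 595).
  Combine with x ≡ 0 (mod 9); new modulus lcm = 5355.
    Write x = 291 + 595·t and substitute into x ≡ 0 (mod 9): 595·t ≡ 0 − 291 = -291 (mod 9).
    Reduce coefficients mod 9: 1·t ≡ 6 (mod 9).
    So t ≡ 6 (mod 9).
    Then x = 291 + 595·6 = 3861, valid modulo lcm(595, 9) = 5355: x ≡ 3861 (mod 5355).
Verify against each original: 3861 mod 17 = 2, 3861 mod 7 = 4, 3861 mod 5 = 1, 3861 mod 9 = 0.

x ≡ 3861 (mod 5355).


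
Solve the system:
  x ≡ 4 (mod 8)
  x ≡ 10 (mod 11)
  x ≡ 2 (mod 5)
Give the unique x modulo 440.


Moduli 8, 11, 5 are pairwise coprime; by CRT there is a unique solution modulo M = 8 · 11 · 5 = 440.
Solve pairwise, accumulating the modulus:
  Start with x ≡ 4 (mod 8).
  Combine with x ≡ 10 (mod 11): since gcd(8, 11) = 1, we get a unique residue mod 88.
    Write x = 4 + 8·t and substitute into x ≡ 10 (mod 11): 8·t ≡ 10 − 4 = 6 (mod 11).
    The inverse of 8 mod 11 is 7 (since 8·7 = 56 = 5·11 + 1), so t ≡ 7·6 = 42 ≡ 9 (mod 11).
    Then x = 4 + 8·9 = 76, valid modulo lcm(8, 11) = 88: x ≡ 76 (mod 88).
  Combine with x ≡ 2 (mod 5): since gcd(88, 5) = 1, we get a unique residue mod 440.
    Write x = 76 + 88·t and substitute into x ≡ 2 (mod 5): 88·t ≡ 2 − 76 = -74 (mod 5).
    Reduce coefficients mod 5: 3·t ≡ 1 (mod 5).
    The inverse of 3 mod 5 is 2 (since 3·2 = 6 = 1·5 + 1), so t ≡ 2·1 = 2 ≡ 2 (mod 5).
    Then x = 76 + 88·2 = 252, valid modulo lcm(88, 5) = 440: x ≡ 252 (mod 440).
Verify: 252 mod 8 = 4 ✓, 252 mod 11 = 10 ✓, 252 mod 5 = 2 ✓.

x ≡ 252 (mod 440).


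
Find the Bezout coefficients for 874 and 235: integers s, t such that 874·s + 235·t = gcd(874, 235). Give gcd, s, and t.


Euclidean algorithm on (874, 235) — divide until remainder is 0:
  874 = 3 · 235 + 169
  235 = 1 · 169 + 66
  169 = 2 · 66 + 37
  66 = 1 · 37 + 29
  37 = 1 · 29 + 8
  29 = 3 · 8 + 5
  8 = 1 · 5 + 3
  5 = 1 · 3 + 2
  3 = 1 · 2 + 1
  2 = 2 · 1 + 0
gcd(874, 235) = 1.
Track Bezout coefficients alongside the remainders: start with r₀ = 874 = a·1 + b·0 (s = 1, t = 0) and r₁ = 235 = a·0 + b·1 (s = 0, t = 1); each new remainder r_{k+1} = r_{k-1} − q_k·r_k inherits s_{k+1} = s_{k-1} − q_k·s_k, t_{k+1} = t_{k-1} − q_k·t_k, so r_k = a·s_k + b·t_k at every step:
  q = 3: r = 169, s = 1 − 3·0 = 1, t = 0 − 3·1 = -3  (check: 874·1 + 235·(-3) = 169)
  q = 1: r = 66, s = 0 − 1·1 = -1, t = 1 − 1·(-3) = 4  (check: 874·(-1) + 235·4 = 66)
  q = 2: r = 37, s = 1 − 2·(-1) = 3, t = -3 − 2·4 = -11  (check: 874·3 + 235·(-11) = 37)
  q = 1: r = 29, s = -1 − 1·3 = -4, t = 4 − 1·(-11) = 15  (check: 874·(-4) + 235·15 = 29)
  q = 1: r = 8, s = 3 − 1·(-4) = 7, t = -11 − 1·15 = -26  (check: 874·7 + 235·(-26) = 8)
  q = 3: r = 5, s = -4 − 3·7 = -25, t = 15 − 3·(-26) = 93  (check: 874·(-25) + 235·93 = 5)
  q = 1: r = 3, s = 7 − 1·(-25) = 32, t = -26 − 1·93 = -119  (check: 874·32 + 235·(-119) = 3)
  q = 1: r = 2, s = -25 − 1·32 = -57, t = 93 − 1·(-119) = 212  (check: 874·(-57) + 235·212 = 2)
  q = 1: r = 1, s = 32 − 1·(-57) = 89, t = -119 − 1·212 = -331  (check: 874·89 + 235·(-331) = 1)
The row with r = 1 (the gcd) gives the Bezout coefficients s = 89, t = -331.
Result: 874 · (89) + 235 · (-331) = 1.

gcd(874, 235) = 1; s = 89, t = -331 (check: 874·89 + 235·(-331) = 1).


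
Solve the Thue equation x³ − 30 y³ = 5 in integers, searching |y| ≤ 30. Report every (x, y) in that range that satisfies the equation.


The equation is x³ - 30y³ = 5. For fixed y, x³ = 30·y³ + 5, so a solution requires the RHS to be a perfect cube.
Strategy: iterate y from -30 to 30, compute RHS = 30·y³ + 5, and check whether it is a (positive or negative) perfect cube.
Check small values of y:
  y = 0: RHS = 5 is not a perfect cube.
  y = 1: RHS = 35 is not a perfect cube.
  y = -1: RHS = -25 is not a perfect cube.
  y = 2: RHS = 245 is not a perfect cube.
  y = -2: RHS = -235 is not a perfect cube.
  y = 3: RHS = 815 is not a perfect cube.
  y = -3: RHS = -805 is not a perfect cube.
Continuing the search up to |y| = 30 finds no solutions either.
No (x, y) in the scanned range satisfies the equation.

No integer solutions with |y| ≤ 30.


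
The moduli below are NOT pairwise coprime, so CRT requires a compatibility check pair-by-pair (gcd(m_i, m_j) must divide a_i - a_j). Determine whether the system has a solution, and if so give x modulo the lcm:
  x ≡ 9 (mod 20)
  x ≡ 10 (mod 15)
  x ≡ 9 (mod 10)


Moduli 20, 15, 10 are not pairwise coprime, so CRT works modulo lcm(m_i) when all pairwise compatibility conditions hold.
Pairwise compatibility: gcd(m_i, m_j) must divide a_i - a_j for every pair.
Merge one congruence at a time:
  Start: x ≡ 9 (mod 20).
  Combine with x ≡ 10 (mod 15): gcd(20, 15) = 5, and 10 - 9 = 1 is NOT divisible by 5.
    ⇒ system is inconsistent (no integer solution).

No solution (the system is inconsistent).


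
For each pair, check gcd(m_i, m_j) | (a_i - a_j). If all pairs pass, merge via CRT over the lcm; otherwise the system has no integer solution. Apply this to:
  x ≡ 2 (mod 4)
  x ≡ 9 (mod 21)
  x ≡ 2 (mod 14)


Moduli 4, 21, 14 are not pairwise coprime, so CRT works modulo lcm(m_i) when all pairwise compatibility conditions hold.
Pairwise compatibility: gcd(m_i, m_j) must divide a_i - a_j for every pair.
Merge one congruence at a time:
  Start: x ≡ 2 (mod 4).
  Combine with x ≡ 9 (mod 21): gcd(4, 21) = 1; 9 - 2 = 7, which IS divisible by 1, so compatible.
    Write x = 2 + 4·t and substitute into x ≡ 9 (mod 21): 4·t ≡ 9 − 2 = 7 (mod 21).
    The inverse of 4 mod 21 is 16 (since 4·16 = 64 = 3·21 + 1), so t ≡ 16·7 = 112 ≡ 7 (mod 21).
    Then x = 2 + 4·7 = 30, valid modulo lcm(4, 21) = 84: x ≡ 30 (mod 84).
  Combine with x ≡ 2 (mod 14): gcd(84, 14) = 14; 2 - 30 = -28, which IS divisible by 14, so compatible.
    Write x = 30 + 84·t and substitute into x ≡ 2 (mod 14): 84·t ≡ 2 − 30 = -28 (mod 14).
    Divide the congruence (and modulus) by g = 14: 6·t ≡ -2 (mod 1).
    Modulo 1 every t works; take t = 0.
    Then x = 30 + 84·0 = 30, valid modulo lcm(84, 14) = 84: x ≡ 30 (mod 84).
Verify: 30 mod 4 = 2, 30 mod 21 = 9, 30 mod 14 = 2.

x ≡ 30 (mod 84).


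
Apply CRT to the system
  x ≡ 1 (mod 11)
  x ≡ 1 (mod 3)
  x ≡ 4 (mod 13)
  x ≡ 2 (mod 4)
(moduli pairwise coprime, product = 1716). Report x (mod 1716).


Product of moduli M = 11 · 3 · 13 · 4 = 1716.
Merge one congruence at a time:
  Start: x ≡ 1 (mod 11).
  Combine with x ≡ 1 (mod 3); new modulus lcm = 33.
    Write x = 1 + 11·t and substitute into x ≡ 1 (mod 3): 11·t ≡ 1 − 1 = 0 (mod 3).
    Reduce coefficients mod 3: 2·t ≡ 0 (mod 3).
    The inverse of 2 mod 3 is 2 (since 2·2 = 4 = 1·3 + 1), so t ≡ 2·0 = 0 ≡ 0 (mod 3).
    Then x = 1 + 11·0 = 1, valid modulo lcm(11, 3) = 33: x ≡ 1 (mod 33).
  Combine with x ≡ 4 (mod 13); new modulus lcm = 429.
    Write x = 1 + 33·t and substitute into x ≡ 4 (mod 13): 33·t ≡ 4 − 1 = 3 (mod 13).
    Reduce coefficients mod 13: 7·t ≡ 3 (mod 13).
    The inverse of 7 mod 13 is 2 (since 7·2 = 14 = 1·13 + 1), so t ≡ 2·3 = 6 ≡ 6 (mod 13).
    Then x = 1 + 33·6 = 199, valid modulo lcm(33, 13) = 429: x ≡ 199 (mod 429).
  Combine with x ≡ 2 (mod 4); new modulus lcm = 1716.
    Write x = 199 + 429·t and substitute into x ≡ 2 (mod 4): 429·t ≡ 2 − 199 = -197 (mod 4).
    Reduce coefficients mod 4: 1·t ≡ 3 (mod 4).
    So t ≡ 3 (mod 4).
    Then x = 199 + 429·3 = 1486, valid modulo lcm(429, 4) = 1716: x ≡ 1486 (mod 1716).
Verify against each original: 1486 mod 11 = 1, 1486 mod 3 = 1, 1486 mod 13 = 4, 1486 mod 4 = 2.

x ≡ 1486 (mod 1716).


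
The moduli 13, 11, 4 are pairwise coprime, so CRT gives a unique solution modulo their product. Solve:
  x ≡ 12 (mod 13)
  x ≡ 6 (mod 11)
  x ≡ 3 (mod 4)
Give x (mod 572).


Moduli 13, 11, 4 are pairwise coprime; by CRT there is a unique solution modulo M = 13 · 11 · 4 = 572.
Solve pairwise, accumulating the modulus:
  Start with x ≡ 12 (mod 13).
  Combine with x ≡ 6 (mod 11): since gcd(13, 11) = 1, we get a unique residue mod 143.
    Write x = 12 + 13·t and substitute into x ≡ 6 (mod 11): 13·t ≡ 6 − 12 = -6 (mod 11).
    Reduce coefficients mod 11: 2·t ≡ 5 (mod 11).
    The inverse of 2 mod 11 is 6 (since 2·6 = 12 = 1·11 + 1), so t ≡ 6·5 = 30 ≡ 8 (mod 11).
    Then x = 12 + 13·8 = 116, valid modulo lcm(13, 11) = 143: x ≡ 116 (mod 143).
  Combine with x ≡ 3 (mod 4): since gcd(143, 4) = 1, we get a unique residue mod 572.
    Write x = 116 + 143·t and substitute into x ≡ 3 (mod 4): 143·t ≡ 3 − 116 = -113 (mod 4).
    Reduce coefficients mod 4: 3·t ≡ 3 (mod 4).
    The inverse of 3 mod 4 is 3 (since 3·3 = 9 = 2·4 + 1), so t ≡ 3·3 = 9 ≡ 1 (mod 4).
    Then x = 116 + 143·1 = 259, valid modulo lcm(143, 4) = 572: x ≡ 259 (mod 572).
Verify: 259 mod 13 = 12 ✓, 259 mod 11 = 6 ✓, 259 mod 4 = 3 ✓.

x ≡ 259 (mod 572).


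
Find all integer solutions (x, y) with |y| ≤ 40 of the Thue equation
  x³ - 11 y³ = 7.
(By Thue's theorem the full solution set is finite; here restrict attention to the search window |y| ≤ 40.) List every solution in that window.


The equation is x³ - 11y³ = 7. For fixed y, x³ = 11·y³ + 7, so a solution requires the RHS to be a perfect cube.
Strategy: iterate y from -40 to 40, compute RHS = 11·y³ + 7, and check whether it is a (positive or negative) perfect cube.
Check small values of y:
  y = 0: RHS = 7 is not a perfect cube.
  y = 1: RHS = 18 is not a perfect cube.
  y = -1: RHS = -4 is not a perfect cube.
  y = 2: RHS = 95 is not a perfect cube.
  y = -2: RHS = -81 is not a perfect cube.
  y = 3: RHS = 304 is not a perfect cube.
  y = -3: RHS = -290 is not a perfect cube.
Continuing the search up to |y| = 40 finds no solutions either.
No (x, y) in the scanned range satisfies the equation.

No integer solutions with |y| ≤ 40.


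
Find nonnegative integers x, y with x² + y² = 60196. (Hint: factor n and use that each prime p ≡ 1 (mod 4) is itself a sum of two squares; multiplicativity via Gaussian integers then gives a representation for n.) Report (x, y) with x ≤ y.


Step 1: Factor n = 60196 = 2^2 · 101 · 149.
Step 2: Check the mod-4 condition on each prime factor: 2 = 2 (special); 101 ≡ 1 (mod 4), exponent 1; 149 ≡ 1 (mod 4), exponent 1.
All primes ≡ 3 (mod 4) appear to even exponent (or don't appear), so by the two-squares theorem n IS expressible as a sum of two squares.
Step 3: Build a representation. Group n = k² · m with k = 2 and m = 101 · 149 = 15049 (a product of primes ≡ 1 (mod 4)); a representation of m scales to one of n via (k·x)² + (k·y)² = k²(x² + y²). Each prime p ≡ 1 (mod 4) is itself a sum of two squares; find a² by testing p − a² for a perfect square:
  101: 101 − 1² = 100 = 10² ⇒ 101 = 1² + 10².
  149: 149 − 1² = 148, 149 − 2² = 145, 149 − 3² = 140, 149 − 4² = 133, 149 − 5² = 124, 149 − 6² = 113, 149 − 7² = 100 = 10² ⇒ 149 = 7² + 10².
  Combine using the Brahmagupta–Fibonacci identity (a² + b²)(c² + d²) = (ac − bd)² + (ad + bc)² = (ac + bd)² + (ad − bc)²:
  101 · 149 = 15049: from (1² + 10²)(7² + 10²), take (1·7 − 10·10, 1·10 + 10·7) = (7 − 100, 10 + 70) = (-93, 80); dropping signs (only squares matter) gives (93, 80); check 93² + 80² = 8649 + 6400 = 15049 ✓.
  Scale by k = 2: (2·93, 2·80) = (186, 160).
Step 4: Order so x ≤ y and verify: 160² + 186² = 25600 + 34596 = 60196 = n. ✓

n = 60196 = 160² + 186² (one valid representation with x ≤ y).


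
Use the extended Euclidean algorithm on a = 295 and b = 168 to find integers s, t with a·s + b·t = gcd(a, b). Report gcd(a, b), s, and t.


Euclidean algorithm on (295, 168) — divide until remainder is 0:
  295 = 1 · 168 + 127
  168 = 1 · 127 + 41
  127 = 3 · 41 + 4
  41 = 10 · 4 + 1
  4 = 4 · 1 + 0
gcd(295, 168) = 1.
Track Bezout coefficients alongside the remainders: start with r₀ = 295 = a·1 + b·0 (s = 1, t = 0) and r₁ = 168 = a·0 + b·1 (s = 0, t = 1); each new remainder r_{k+1} = r_{k-1} − q_k·r_k inherits s_{k+1} = s_{k-1} − q_k·s_k, t_{k+1} = t_{k-1} − q_k·t_k, so r_k = a·s_k + b·t_k at every step:
  q = 1: r = 127, s = 1 − 1·0 = 1, t = 0 − 1·1 = -1  (check: 295·1 + 168·(-1) = 127)
  q = 1: r = 41, s = 0 − 1·1 = -1, t = 1 − 1·(-1) = 2  (check: 295·(-1) + 168·2 = 41)
  q = 3: r = 4, s = 1 − 3·(-1) = 4, t = -1 − 3·2 = -7  (check: 295·4 + 168·(-7) = 4)
  q = 10: r = 1, s = -1 − 10·4 = -41, t = 2 − 10·(-7) = 72  (check: 295·(-41) + 168·72 = 1)
The row with r = 1 (the gcd) gives the Bezout coefficients s = -41, t = 72.
Result: 295 · (-41) + 168 · (72) = 1.

gcd(295, 168) = 1; s = -41, t = 72 (check: 295·(-41) + 168·72 = 1).


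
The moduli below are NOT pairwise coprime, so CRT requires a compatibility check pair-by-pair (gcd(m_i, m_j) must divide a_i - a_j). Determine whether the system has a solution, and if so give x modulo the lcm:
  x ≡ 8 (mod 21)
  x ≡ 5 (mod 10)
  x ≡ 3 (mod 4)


Moduli 21, 10, 4 are not pairwise coprime, so CRT works modulo lcm(m_i) when all pairwise compatibility conditions hold.
Pairwise compatibility: gcd(m_i, m_j) must divide a_i - a_j for every pair.
Merge one congruence at a time:
  Start: x ≡ 8 (mod 21).
  Combine with x ≡ 5 (mod 10): gcd(21, 10) = 1; 5 - 8 = -3, which IS divisible by 1, so compatible.
    Write x = 8 + 21·t and substitute into x ≡ 5 (mod 10): 21·t ≡ 5 − 8 = -3 (mod 10).
    Reduce coefficients mod 10: 1·t ≡ 7 (mod 10).
    So t ≡ 7 (mod 10).
    Then x = 8 + 21·7 = 155, valid modulo lcm(21, 10) = 210: x ≡ 155 (mod 210).
  Combine with x ≡ 3 (mod 4): gcd(210, 4) = 2; 3 - 155 = -152, which IS divisible by 2, so compatible.
    Write x = 155 + 210·t and substitute into x ≡ 3 (mod 4): 210·t ≡ 3 − 155 = -152 (mod 4).
    Divide the congruence (and modulus) by g = 2: 105·t ≡ -76 (mod 2).
    Reduce coefficients mod 2: 1·t ≡ 0 (mod 2).
    So t ≡ 0 (mod 2).
    Then x = 155 + 210·0 = 155, valid modulo lcm(210, 4) = 420: x ≡ 155 (mod 420).
Verify: 155 mod 21 = 8, 155 mod 10 = 5, 155 mod 4 = 3.

x ≡ 155 (mod 420).


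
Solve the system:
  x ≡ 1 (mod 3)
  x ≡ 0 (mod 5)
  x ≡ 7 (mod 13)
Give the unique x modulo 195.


Moduli 3, 5, 13 are pairwise coprime; by CRT there is a unique solution modulo M = 3 · 5 · 13 = 195.
Solve pairwise, accumulating the modulus:
  Start with x ≡ 1 (mod 3).
  Combine with x ≡ 0 (mod 5): since gcd(3, 5) = 1, we get a unique residue mod 15.
    Write x = 1 + 3·t and substitute into x ≡ 0 (mod 5): 3·t ≡ 0 − 1 = -1 (mod 5).
    Reduce coefficients mod 5: 3·t ≡ 4 (mod 5).
    The inverse of 3 mod 5 is 2 (since 3·2 = 6 = 1·5 + 1), so t ≡ 2·4 = 8 ≡ 3 (mod 5).
    Then x = 1 + 3·3 = 10, valid modulo lcm(3, 5) = 15: x ≡ 10 (mod 15).
  Combine with x ≡ 7 (mod 13): since gcd(15, 13) = 1, we get a unique residue mod 195.
    Write x = 10 + 15·t and substitute into x ≡ 7 (mod 13): 15·t ≡ 7 − 10 = -3 (mod 13).
    Reduce coefficients mod 13: 2·t ≡ 10 (mod 13).
    The inverse of 2 mod 13 is 7 (since 2·7 = 14 = 1·13 + 1), so t ≡ 7·10 = 70 ≡ 5 (mod 13).
    Then x = 10 + 15·5 = 85, valid modulo lcm(15, 13) = 195: x ≡ 85 (mod 195).
Verify: 85 mod 3 = 1 ✓, 85 mod 5 = 0 ✓, 85 mod 13 = 7 ✓.

x ≡ 85 (mod 195).


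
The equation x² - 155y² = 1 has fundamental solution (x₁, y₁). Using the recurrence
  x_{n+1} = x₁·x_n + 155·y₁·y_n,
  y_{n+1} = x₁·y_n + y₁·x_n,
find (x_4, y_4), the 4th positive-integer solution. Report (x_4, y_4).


Step 1: Find the fundamental solution (x₁, y₁) of x² - 155y² = 1.
  Expand √155 as a continued fraction. a₀ = ⌊√155⌋ = 12; iterate m_{k+1} = d_k·a_k − m_k, d_{k+1} = (155 − m_{k+1}²)/d_k, a_{k+1} = ⌊(a₀ + m_{k+1})/d_{k+1}⌋ (starting m₀ = 0, d₀ = 1), with convergents p_k = a_k·p_{k-1} + p_{k-2}, q_k = a_k·q_{k-1} + q_{k-2} (p₋₁ = 1, q₋₁ = 0):
  k = 0: a₀ = 12; p₀/q₀ = 12/1; p₀² − 155·q₀² = 144 − 155 = -11.
  k = 1: m = 12, d = 11, a = ⌊(12 + 12)/11⌋ = 2; p/q = (2·12 + 1)/(2·1 + 0) = 25/2; p² − 155·q² = 625 − 620 = 5.
  k = 2: m = 10, d = 5, a = ⌊(12 + 10)/5⌋ = 4; p/q = (4·25 + 12)/(4·2 + 1) = 112/9; p² − 155·q² = 12544 − 12555 = -11.
  k = 3: m = 10, d = 11, a = ⌊(12 + 10)/11⌋ = 2; p/q = (2·112 + 25)/(2·9 + 2) = 249/20; p² − 155·q² = 62001 − 62000 = 1.
  The first convergent with p² − 155·q² = 1 gives the fundamental solution (x₁, y₁) = (249, 20).
Step 2: Apply the recurrence (x_{n+1}, y_{n+1}) = (x₁x_n + 155y₁y_n, x₁y_n + y₁x_n) repeatedly.
  From (x_1, y_1) = (249, 20): x_2 = 249·249 + 155·20·20 = 124001; y_2 = 249·20 + 20·249 = 9960.
  From (x_2, y_2) = (124001, 9960): x_3 = 249·124001 + 155·20·9960 = 61752249; y_3 = 249·9960 + 20·124001 = 4960060.
  From (x_3, y_3) = (61752249, 4960060): x_4 = 249·61752249 + 155·20·4960060 = 30752496001; y_4 = 249·4960060 + 20·61752249 = 2470099920.
Step 3: Verify x_4² - 155·y_4² = 945716010291520992001 - 945716010291520992000 = 1 (should be 1). ✓

(x_1, y_1) = (249, 20); (x_4, y_4) = (30752496001, 2470099920).


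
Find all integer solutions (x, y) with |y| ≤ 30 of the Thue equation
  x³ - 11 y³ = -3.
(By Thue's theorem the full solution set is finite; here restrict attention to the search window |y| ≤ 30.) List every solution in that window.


The equation is x³ - 11y³ = -3. For fixed y, x³ = 11·y³ − 3, so a solution requires the RHS to be a perfect cube.
Strategy: iterate y from -30 to 30, compute RHS = 11·y³ − 3, and check whether it is a (positive or negative) perfect cube.
Check small values of y:
  y = 0: RHS = -3 is not a perfect cube.
  y = 1: RHS = 8 = (2)³ ⇒ x = 2 works.
  y = -1: RHS = -14 is not a perfect cube.
  y = 2: RHS = 85 is not a perfect cube.
  y = -2: RHS = -91 is not a perfect cube.
  y = 3: RHS = 294 is not a perfect cube.
  y = -3: RHS = -300 is not a perfect cube.
Continuing the search up to |y| = 30 finds no further solutions beyond those listed.
Collected solutions: (2, 1).

Solutions (with |y| ≤ 30): (2, 1).


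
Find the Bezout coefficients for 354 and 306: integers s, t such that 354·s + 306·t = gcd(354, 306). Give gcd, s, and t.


Euclidean algorithm on (354, 306) — divide until remainder is 0:
  354 = 1 · 306 + 48
  306 = 6 · 48 + 18
  48 = 2 · 18 + 12
  18 = 1 · 12 + 6
  12 = 2 · 6 + 0
gcd(354, 306) = 6.
Track Bezout coefficients alongside the remainders: start with r₀ = 354 = a·1 + b·0 (s = 1, t = 0) and r₁ = 306 = a·0 + b·1 (s = 0, t = 1); each new remainder r_{k+1} = r_{k-1} − q_k·r_k inherits s_{k+1} = s_{k-1} − q_k·s_k, t_{k+1} = t_{k-1} − q_k·t_k, so r_k = a·s_k + b·t_k at every step:
  q = 1: r = 48, s = 1 − 1·0 = 1, t = 0 − 1·1 = -1  (check: 354·1 + 306·(-1) = 48)
  q = 6: r = 18, s = 0 − 6·1 = -6, t = 1 − 6·(-1) = 7  (check: 354·(-6) + 306·7 = 18)
  q = 2: r = 12, s = 1 − 2·(-6) = 13, t = -1 − 2·7 = -15  (check: 354·13 + 306·(-15) = 12)
  q = 1: r = 6, s = -6 − 1·13 = -19, t = 7 − 1·(-15) = 22  (check: 354·(-19) + 306·22 = 6)
The row with r = 6 (the gcd) gives the Bezout coefficients s = -19, t = 22.
Result: 354 · (-19) + 306 · (22) = 6.

gcd(354, 306) = 6; s = -19, t = 22 (check: 354·(-19) + 306·22 = 6).


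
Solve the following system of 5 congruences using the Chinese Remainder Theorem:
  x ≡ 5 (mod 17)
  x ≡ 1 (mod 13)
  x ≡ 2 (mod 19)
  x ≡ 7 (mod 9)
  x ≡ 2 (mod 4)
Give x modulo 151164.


Product of moduli M = 17 · 13 · 19 · 9 · 4 = 151164.
Merge one congruence at a time:
  Start: x ≡ 5 (mod 17).
  Combine with x ≡ 1 (mod 13); new modulus lcm = 221.
    Write x = 5 + 17·t and substitute into x ≡ 1 (mod 13): 17·t ≡ 1 − 5 = -4 (mod 13).
    Reduce coefficients mod 13: 4·t ≡ 9 (mod 13).
    The inverse of 4 mod 13 is 10 (since 4·10 = 40 = 3·13 + 1), so t ≡ 10·9 = 90 ≡ 12 (mod 13).
    Then x = 5 + 17·12 = 209, valid modulo lcm(17, 13) = 221: x ≡ 209 (mod 221).
  Combine with x ≡ 2 (mod 19); new modulus lcm = 4199.
    Write x = 209 + 221·t and substitute into x ≡ 2 (mod 19): 221·t ≡ 2 − 209 = -207 (mod 19).
    Reduce coefficients mod 19: 12·t ≡ 2 (mod 19).
    The inverse of 12 mod 19 is 8 (since 12·8 = 96 = 5·19 + 1), so t ≡ 8·2 = 16 ≡ 16 (mod 19).
    Then x = 209 + 221·16 = 3745, valid modulo lcm(221, 19) = 4199: x ≡ 3745 (mod 4199).
  Combine with x ≡ 7 (mod 9); new modulus lcm = 37791.
    Write x = 3745 + 4199·t and substitute into x ≡ 7 (mod 9): 4199·t ≡ 7 − 3745 = -3738 (mod 9).
    Reduce coefficients mod 9: 5·t ≡ 6 (mod 9).
    The inverse of 5 mod 9 is 2 (since 5·2 = 10 = 1·9 + 1), so t ≡ 2·6 = 12 ≡ 3 (mod 9).
    Then x = 3745 + 4199·3 = 16342, valid modulo lcm(4199, 9) = 37791: x ≡ 16342 (mod 37791).
  Combine with x ≡ 2 (mod 4); new modulus lcm = 151164.
    Write x = 16342 + 37791·t and substitute into x ≡ 2 (mod 4): 37791·t ≡ 2 − 16342 = -16340 (mod 4).
    Reduce coefficients mod 4: 3·t ≡ 0 (mod 4).
    The inverse of 3 mod 4 is 3 (since 3·3 = 9 = 2·4 + 1), so t ≡ 3·0 = 0 ≡ 0 (mod 4).
    Then x = 16342 + 37791·0 = 16342, valid modulo lcm(37791, 4) = 151164: x ≡ 16342 (mod 151164).
Verify against each original: 16342 mod 17 = 5, 16342 mod 13 = 1, 16342 mod 19 = 2, 16342 mod 9 = 7, 16342 mod 4 = 2.

x ≡ 16342 (mod 151164).
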